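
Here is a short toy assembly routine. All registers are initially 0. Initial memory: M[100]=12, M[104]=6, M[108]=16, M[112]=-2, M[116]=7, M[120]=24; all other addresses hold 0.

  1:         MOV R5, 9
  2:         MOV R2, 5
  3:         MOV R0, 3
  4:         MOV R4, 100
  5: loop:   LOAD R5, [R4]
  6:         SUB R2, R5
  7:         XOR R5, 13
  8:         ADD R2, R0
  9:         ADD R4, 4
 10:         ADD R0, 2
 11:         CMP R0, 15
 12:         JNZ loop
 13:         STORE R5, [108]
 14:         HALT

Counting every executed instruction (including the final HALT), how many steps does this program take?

R5=9
R2=5
R0=3
R4=100
R5=M[100]=12
R2=5-12=-7
R5=12^13=1
R2=(-7)+3=-4
R4=100+4=104
R0=3+2=5
CMP R0, 15  (cmp 5,15)
JNZ loop: taken
R5=M[104]=6
R2=(-4)-6=-10
R5=6^13=11
R2=(-10)+5=-5
R4=104+4=108
R0=5+2=7
CMP R0, 15  (cmp 7,15)
JNZ loop: taken
R5=M[108]=16
R2=(-5)-16=-21
R5=16^13=29
R2=(-21)+7=-14
R4=108+4=112
R0=7+2=9
CMP R0, 15  (cmp 9,15)
JNZ loop: taken
R5=M[112]=-2
R2=(-14)-(-2)=-12
R5=(-2)^13=-13
R2=(-12)+9=-3
R4=112+4=116
R0=9+2=11
CMP R0, 15  (cmp 11,15)
JNZ loop: taken
R5=M[116]=7
R2=(-3)-7=-10
R5=7^13=10
R2=(-10)+11=1
R4=116+4=120
R0=11+2=13
CMP R0, 15  (cmp 13,15)
JNZ loop: taken
R5=M[120]=24
R2=1-24=-23
R5=24^13=21
R2=(-23)+13=-10
R4=120+4=124
R0=13+2=15
CMP R0, 15  (cmp 15,15)
JNZ loop: not taken
STORE R5, [108] → M[108]=21
halt.
Total executed instructions: 54.

54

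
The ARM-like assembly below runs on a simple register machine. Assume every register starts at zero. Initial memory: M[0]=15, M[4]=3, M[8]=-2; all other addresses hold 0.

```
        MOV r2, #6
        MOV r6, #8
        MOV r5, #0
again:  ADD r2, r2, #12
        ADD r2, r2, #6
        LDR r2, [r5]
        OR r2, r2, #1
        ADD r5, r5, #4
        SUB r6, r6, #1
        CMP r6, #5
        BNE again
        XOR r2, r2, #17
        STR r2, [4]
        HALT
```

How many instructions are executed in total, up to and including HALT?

r2=6
r6=8
r5=0
r2=6+12=18
r2=18+6=24
r2=M[0]=15
r2=15|1=15
r5=0+4=4
r6=8-1=7
CMP r6, #5  (cmp 7,5)
BNE again: taken
r2=15+12=27
r2=27+6=33
r2=M[4]=3
r2=3|1=3
r5=4+4=8
r6=7-1=6
CMP r6, #5  (cmp 6,5)
BNE again: taken
r2=3+12=15
r2=15+6=21
r2=M[8]=-2
r2=(-2)|1=-1
r5=8+4=12
r6=6-1=5
CMP r6, #5  (cmp 5,5)
BNE again: not taken
r2=(-1)^17=-18
STR r2, [4] → M[4]=-18
halt.
Total executed instructions: 30.

30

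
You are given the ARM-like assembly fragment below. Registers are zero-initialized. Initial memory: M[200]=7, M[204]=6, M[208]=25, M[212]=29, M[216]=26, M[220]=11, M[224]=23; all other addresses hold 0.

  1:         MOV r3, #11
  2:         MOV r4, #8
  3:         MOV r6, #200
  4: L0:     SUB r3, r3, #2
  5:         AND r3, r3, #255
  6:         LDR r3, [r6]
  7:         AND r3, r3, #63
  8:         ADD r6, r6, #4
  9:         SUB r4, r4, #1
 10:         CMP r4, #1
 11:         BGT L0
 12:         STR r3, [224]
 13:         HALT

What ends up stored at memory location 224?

r3=11
r4=8
r6=200
r3=11-2=9
r3=9&255=9
r3=M[200]=7
r3=7&63=7
r6=200+4=204
r4=8-1=7
CMP r4, #1  (cmp 7,1)
BGT L0: taken
r3=7-2=5
r3=5&255=5
r3=M[204]=6
r3=6&63=6
r6=204+4=208
r4=7-1=6
CMP r4, #1  (cmp 6,1)
BGT L0: taken
r3=6-2=4
r3=4&255=4
r3=M[208]=25
r3=25&63=25
r6=208+4=212
r4=6-1=5
CMP r4, #1  (cmp 5,1)
BGT L0: taken
r3=25-2=23
r3=23&255=23
r3=M[212]=29
r3=29&63=29
r6=212+4=216
r4=5-1=4
CMP r4, #1  (cmp 4,1)
BGT L0: taken
r3=29-2=27
r3=27&255=27
r3=M[216]=26
r3=26&63=26
r6=216+4=220
r4=4-1=3
CMP r4, #1  (cmp 3,1)
BGT L0: taken
r3=26-2=24
r3=24&255=24
r3=M[220]=11
r3=11&63=11
r6=220+4=224
r4=3-1=2
CMP r4, #1  (cmp 2,1)
BGT L0: taken
r3=11-2=9
r3=9&255=9
r3=M[224]=23
r3=23&63=23
r6=224+4=228
r4=2-1=1
CMP r4, #1  (cmp 1,1)
BGT L0: not taken
STR r3, [224] → M[224]=23
halt.

23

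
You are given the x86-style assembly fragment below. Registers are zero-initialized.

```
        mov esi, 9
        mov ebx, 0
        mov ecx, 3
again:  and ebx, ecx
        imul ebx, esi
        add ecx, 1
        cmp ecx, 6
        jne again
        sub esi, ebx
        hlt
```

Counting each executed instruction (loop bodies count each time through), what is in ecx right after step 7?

mov esi, 9 → esi=9
mov ebx, 0 → ebx=0
mov ecx, 3 → ecx=3
and ebx, ecx → ebx=0&3=0
imul ebx, esi → ebx=0*9=0
add ecx, 1 → ecx=3+1=4
cmp ecx, 6  (cmp 4,6)
After step 7: ecx = 4.

4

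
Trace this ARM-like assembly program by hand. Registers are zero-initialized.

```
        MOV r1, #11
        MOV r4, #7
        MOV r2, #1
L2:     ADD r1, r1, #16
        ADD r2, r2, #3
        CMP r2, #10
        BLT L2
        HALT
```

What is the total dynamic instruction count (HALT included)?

16

after MOV r1, #11: r1=11
after MOV r4, #7: r4=7
after MOV r2, #1: r2=1
after ADD r1, r1, #16: r1=11+16=27
after ADD r2, r2, #3: r2=1+3=4
CMP r2, #10  (cmp 4,10)
BLT L2: taken
after ADD r1, r1, #16: r1=27+16=43
after ADD r2, r2, #3: r2=4+3=7
CMP r2, #10  (cmp 7,10)
BLT L2: taken
after ADD r1, r1, #16: r1=43+16=59
after ADD r2, r2, #3: r2=7+3=10
CMP r2, #10  (cmp 10,10)
BLT L2: not taken
halt.
Total executed instructions: 16.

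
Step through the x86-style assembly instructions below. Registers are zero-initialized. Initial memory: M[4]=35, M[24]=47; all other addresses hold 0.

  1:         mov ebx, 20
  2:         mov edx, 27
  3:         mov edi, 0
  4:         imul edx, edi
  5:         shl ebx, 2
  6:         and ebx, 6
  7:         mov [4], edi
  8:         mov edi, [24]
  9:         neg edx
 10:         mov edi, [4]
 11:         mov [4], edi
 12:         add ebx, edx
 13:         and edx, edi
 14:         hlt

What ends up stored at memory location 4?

mov ebx, 20 → ebx=20
mov edx, 27 → edx=27
mov edi, 0 → edi=0
imul edx, edi → edx=27*0=0
shl ebx, 2 → ebx=20<<2=80
and ebx, 6 → ebx=80&6=0
mov [4], edi → M[4]=0
mov edi, [24] → edi=M[24]=47
neg edx → edx=-(0)=0
mov edi, [4] → edi=M[4]=0
mov [4], edi → M[4]=0
add ebx, edx → ebx=0+0=0
and edx, edi → edx=0&0=0
halt.

0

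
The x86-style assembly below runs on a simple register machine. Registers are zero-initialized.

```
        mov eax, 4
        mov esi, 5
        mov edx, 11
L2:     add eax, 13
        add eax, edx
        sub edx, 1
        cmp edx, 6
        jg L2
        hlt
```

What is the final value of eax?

mov eax, 4 → eax=4
mov esi, 5 → esi=5
mov edx, 11 → edx=11
add eax, 13 → eax=4+13=17
add eax, edx → eax=17+11=28
sub edx, 1 → edx=11-1=10
cmp edx, 6  (cmp 10,6)
jg L2: taken
add eax, 13 → eax=28+13=41
add eax, edx → eax=41+10=51
sub edx, 1 → edx=10-1=9
cmp edx, 6  (cmp 9,6)
jg L2: taken
add eax, 13 → eax=51+13=64
add eax, edx → eax=64+9=73
sub edx, 1 → edx=9-1=8
cmp edx, 6  (cmp 8,6)
jg L2: taken
add eax, 13 → eax=73+13=86
add eax, edx → eax=86+8=94
sub edx, 1 → edx=8-1=7
cmp edx, 6  (cmp 7,6)
jg L2: taken
add eax, 13 → eax=94+13=107
add eax, edx → eax=107+7=114
sub edx, 1 → edx=7-1=6
cmp edx, 6  (cmp 6,6)
jg L2: not taken
halt.

114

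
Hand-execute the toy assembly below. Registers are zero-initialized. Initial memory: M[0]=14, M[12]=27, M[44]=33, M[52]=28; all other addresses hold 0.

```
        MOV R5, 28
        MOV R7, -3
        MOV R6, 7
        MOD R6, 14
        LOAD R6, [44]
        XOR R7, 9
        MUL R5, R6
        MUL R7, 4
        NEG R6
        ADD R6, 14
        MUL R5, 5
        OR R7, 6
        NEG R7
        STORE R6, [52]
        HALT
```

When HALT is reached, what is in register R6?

R5=28
R7=-3
R6=7
R6=7%14=7
R6=M[44]=33
R7=(-3)^9=-12
R5=28*33=924
R7=(-12)*4=-48
R6=-(33)=-33
R6=(-33)+14=-19
R5=924*5=4620
R7=(-48)|6=-42
R7=-(-42)=42
STORE R6, [52] → M[52]=-19
halt.

-19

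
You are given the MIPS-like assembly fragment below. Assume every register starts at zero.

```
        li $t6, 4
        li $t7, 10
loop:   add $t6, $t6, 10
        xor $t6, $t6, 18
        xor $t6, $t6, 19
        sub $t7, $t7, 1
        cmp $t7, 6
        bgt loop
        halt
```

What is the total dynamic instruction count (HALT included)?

after li $t6, 4: $t6=4
after li $t7, 10: $t7=10
after add $t6, $t6, 10: $t6=4+10=14
after xor $t6, $t6, 18: $t6=14^18=28
after xor $t6, $t6, 19: $t6=28^19=15
after sub $t7, $t7, 1: $t7=10-1=9
cmp $t7, 6  (cmp 9,6)
bgt loop: taken
after add $t6, $t6, 10: $t6=15+10=25
after xor $t6, $t6, 18: $t6=25^18=11
after xor $t6, $t6, 19: $t6=11^19=24
after sub $t7, $t7, 1: $t7=9-1=8
cmp $t7, 6  (cmp 8,6)
bgt loop: taken
after add $t6, $t6, 10: $t6=24+10=34
after xor $t6, $t6, 18: $t6=34^18=48
after xor $t6, $t6, 19: $t6=48^19=35
after sub $t7, $t7, 1: $t7=8-1=7
cmp $t7, 6  (cmp 7,6)
bgt loop: taken
after add $t6, $t6, 10: $t6=35+10=45
after xor $t6, $t6, 18: $t6=45^18=63
after xor $t6, $t6, 19: $t6=63^19=44
after sub $t7, $t7, 1: $t7=7-1=6
cmp $t7, 6  (cmp 6,6)
bgt loop: not taken
halt.
Total executed instructions: 27.

27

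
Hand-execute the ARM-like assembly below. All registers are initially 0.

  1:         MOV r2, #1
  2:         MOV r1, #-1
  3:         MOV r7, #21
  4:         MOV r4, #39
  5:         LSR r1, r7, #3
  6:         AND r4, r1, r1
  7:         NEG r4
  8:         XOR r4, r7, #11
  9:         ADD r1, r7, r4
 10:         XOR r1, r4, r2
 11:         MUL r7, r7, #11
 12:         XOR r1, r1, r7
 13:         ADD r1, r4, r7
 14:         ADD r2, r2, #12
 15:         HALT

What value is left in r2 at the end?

13

r2=1
r1=-1
r7=21
r4=39
r1=21>>3=2
r4=2&2=2
r4=-(2)=-2
r4=21^11=30
r1=21+30=51
r1=30^1=31
r7=21*11=231
r1=31^231=248
r1=30+231=261
r2=1+12=13
halt.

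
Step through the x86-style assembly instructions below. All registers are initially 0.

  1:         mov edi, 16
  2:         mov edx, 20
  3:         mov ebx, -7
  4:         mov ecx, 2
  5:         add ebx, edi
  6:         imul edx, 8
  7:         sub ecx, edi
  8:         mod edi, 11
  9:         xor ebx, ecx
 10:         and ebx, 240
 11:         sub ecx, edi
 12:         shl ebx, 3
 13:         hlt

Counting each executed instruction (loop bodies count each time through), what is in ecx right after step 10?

-14

after mov edi, 16: edi=16
after mov edx, 20: edx=20
after mov ebx, -7: ebx=-7
after mov ecx, 2: ecx=2
after add ebx, edi: ebx=(-7)+16=9
after imul edx, 8: edx=20*8=160
after sub ecx, edi: ecx=2-16=-14
after mod edi, 11: edi=16%11=5
after xor ebx, ecx: ebx=9^(-14)=-5
after and ebx, 240: ebx=(-5)&240=240
After step 10: ecx = -14.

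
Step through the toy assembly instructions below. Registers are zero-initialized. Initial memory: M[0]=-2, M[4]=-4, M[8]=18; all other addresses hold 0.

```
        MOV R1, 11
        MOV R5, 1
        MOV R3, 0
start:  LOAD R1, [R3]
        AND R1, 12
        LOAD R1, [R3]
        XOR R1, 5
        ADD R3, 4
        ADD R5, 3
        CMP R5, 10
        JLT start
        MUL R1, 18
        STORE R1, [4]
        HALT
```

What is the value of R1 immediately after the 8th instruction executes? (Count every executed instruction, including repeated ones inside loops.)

R1=11
R5=1
R3=0
R1=M[0]=-2
R1=(-2)&12=12
R1=M[0]=-2
R1=(-2)^5=-5
R3=0+4=4
After step 8: R1 = -5.

-5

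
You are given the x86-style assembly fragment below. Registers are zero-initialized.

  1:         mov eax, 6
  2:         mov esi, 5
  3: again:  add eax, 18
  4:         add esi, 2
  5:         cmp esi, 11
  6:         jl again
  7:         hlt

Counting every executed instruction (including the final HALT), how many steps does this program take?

eax=6
esi=5
eax=6+18=24
esi=5+2=7
cmp esi, 11  (cmp 7,11)
jl again: taken
eax=24+18=42
esi=7+2=9
cmp esi, 11  (cmp 9,11)
jl again: taken
eax=42+18=60
esi=9+2=11
cmp esi, 11  (cmp 11,11)
jl again: not taken
halt.
Total executed instructions: 15.

15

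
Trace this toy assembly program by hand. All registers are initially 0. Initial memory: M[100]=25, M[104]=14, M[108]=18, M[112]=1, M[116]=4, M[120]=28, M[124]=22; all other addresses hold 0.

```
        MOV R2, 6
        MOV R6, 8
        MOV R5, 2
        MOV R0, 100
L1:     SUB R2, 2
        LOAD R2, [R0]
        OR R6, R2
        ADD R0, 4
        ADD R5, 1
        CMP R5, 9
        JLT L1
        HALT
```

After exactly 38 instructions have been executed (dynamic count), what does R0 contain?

after MOV R2, 6: R2=6
after MOV R6, 8: R6=8
after MOV R5, 2: R5=2
after MOV R0, 100: R0=100
after SUB R2, 2: R2=6-2=4
after LOAD R2, [R0]: R2=M[100]=25
after OR R6, R2: R6=8|25=25
after ADD R0, 4: R0=100+4=104
after ADD R5, 1: R5=2+1=3
CMP R5, 9  (cmp 3,9)
JLT L1: taken
after SUB R2, 2: R2=25-2=23
after LOAD R2, [R0]: R2=M[104]=14
after OR R6, R2: R6=25|14=31
after ADD R0, 4: R0=104+4=108
after ADD R5, 1: R5=3+1=4
CMP R5, 9  (cmp 4,9)
JLT L1: taken
after SUB R2, 2: R2=14-2=12
after LOAD R2, [R0]: R2=M[108]=18
after OR R6, R2: R6=31|18=31
after ADD R0, 4: R0=108+4=112
after ADD R5, 1: R5=4+1=5
CMP R5, 9  (cmp 5,9)
JLT L1: taken
after SUB R2, 2: R2=18-2=16
after LOAD R2, [R0]: R2=M[112]=1
after OR R6, R2: R6=31|1=31
after ADD R0, 4: R0=112+4=116
after ADD R5, 1: R5=5+1=6
CMP R5, 9  (cmp 6,9)
JLT L1: taken
after SUB R2, 2: R2=1-2=-1
after LOAD R2, [R0]: R2=M[116]=4
after OR R6, R2: R6=31|4=31
after ADD R0, 4: R0=116+4=120
after ADD R5, 1: R5=6+1=7
CMP R5, 9  (cmp 7,9)
After step 38: R0 = 120.

120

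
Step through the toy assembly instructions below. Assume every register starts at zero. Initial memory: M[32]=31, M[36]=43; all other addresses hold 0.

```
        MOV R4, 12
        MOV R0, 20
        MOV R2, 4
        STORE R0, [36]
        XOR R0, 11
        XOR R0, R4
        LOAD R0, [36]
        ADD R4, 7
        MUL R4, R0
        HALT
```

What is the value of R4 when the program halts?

380

MOV R4, 12 → R4=12
MOV R0, 20 → R0=20
MOV R2, 4 → R2=4
STORE R0, [36] → M[36]=20
XOR R0, 11 → R0=20^11=31
XOR R0, R4 → R0=31^12=19
LOAD R0, [36] → R0=M[36]=20
ADD R4, 7 → R4=12+7=19
MUL R4, R0 → R4=19*20=380
halt.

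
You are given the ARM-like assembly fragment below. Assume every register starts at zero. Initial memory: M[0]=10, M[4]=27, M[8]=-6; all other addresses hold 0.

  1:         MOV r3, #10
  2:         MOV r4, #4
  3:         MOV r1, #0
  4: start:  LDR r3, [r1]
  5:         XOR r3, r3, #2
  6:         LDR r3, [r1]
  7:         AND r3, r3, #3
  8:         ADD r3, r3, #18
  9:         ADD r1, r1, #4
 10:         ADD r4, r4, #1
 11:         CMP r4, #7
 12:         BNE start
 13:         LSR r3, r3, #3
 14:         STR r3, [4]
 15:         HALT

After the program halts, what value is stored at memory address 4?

2

r3=10
r4=4
r1=0
r3=M[0]=10
r3=10^2=8
r3=M[0]=10
r3=10&3=2
r3=2+18=20
r1=0+4=4
r4=4+1=5
CMP r4, #7  (cmp 5,7)
BNE start: taken
r3=M[4]=27
r3=27^2=25
r3=M[4]=27
r3=27&3=3
r3=3+18=21
r1=4+4=8
r4=5+1=6
CMP r4, #7  (cmp 6,7)
BNE start: taken
r3=M[8]=-6
r3=(-6)^2=-8
r3=M[8]=-6
r3=(-6)&3=2
r3=2+18=20
r1=8+4=12
r4=6+1=7
CMP r4, #7  (cmp 7,7)
BNE start: not taken
r3=20>>3=2
STR r3, [4] → M[4]=2
halt.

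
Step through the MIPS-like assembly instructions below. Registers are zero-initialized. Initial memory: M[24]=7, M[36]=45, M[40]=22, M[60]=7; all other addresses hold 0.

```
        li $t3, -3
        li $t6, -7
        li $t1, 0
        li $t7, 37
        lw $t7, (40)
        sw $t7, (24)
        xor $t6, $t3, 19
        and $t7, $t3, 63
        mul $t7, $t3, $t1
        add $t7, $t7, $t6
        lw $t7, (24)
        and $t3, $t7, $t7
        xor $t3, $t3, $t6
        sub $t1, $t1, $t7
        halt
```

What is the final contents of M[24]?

22

li $t3, -3 → $t3=-3
li $t6, -7 → $t6=-7
li $t1, 0 → $t1=0
li $t7, 37 → $t7=37
lw $t7, (40) → $t7=M[40]=22
sw $t7, (24) → M[24]=22
xor $t6, $t3, 19 → $t6=(-3)^19=-18
and $t7, $t3, 63 → $t7=(-3)&63=61
mul $t7, $t3, $t1 → $t7=(-3)*0=0
add $t7, $t7, $t6 → $t7=0+(-18)=-18
lw $t7, (24) → $t7=M[24]=22
and $t3, $t7, $t7 → $t3=22&22=22
xor $t3, $t3, $t6 → $t3=22^(-18)=-8
sub $t1, $t1, $t7 → $t1=0-22=-22
halt.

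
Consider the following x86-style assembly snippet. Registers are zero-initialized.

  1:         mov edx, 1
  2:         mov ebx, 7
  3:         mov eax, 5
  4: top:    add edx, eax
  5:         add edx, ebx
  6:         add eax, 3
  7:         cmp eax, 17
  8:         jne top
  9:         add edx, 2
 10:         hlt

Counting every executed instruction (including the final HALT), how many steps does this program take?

25

after mov edx, 1: edx=1
after mov ebx, 7: ebx=7
after mov eax, 5: eax=5
after add edx, eax: edx=1+5=6
after add edx, ebx: edx=6+7=13
after add eax, 3: eax=5+3=8
cmp eax, 17  (cmp 8,17)
jne top: taken
after add edx, eax: edx=13+8=21
after add edx, ebx: edx=21+7=28
after add eax, 3: eax=8+3=11
cmp eax, 17  (cmp 11,17)
jne top: taken
after add edx, eax: edx=28+11=39
after add edx, ebx: edx=39+7=46
after add eax, 3: eax=11+3=14
cmp eax, 17  (cmp 14,17)
jne top: taken
after add edx, eax: edx=46+14=60
after add edx, ebx: edx=60+7=67
after add eax, 3: eax=14+3=17
cmp eax, 17  (cmp 17,17)
jne top: not taken
after add edx, 2: edx=67+2=69
halt.
Total executed instructions: 25.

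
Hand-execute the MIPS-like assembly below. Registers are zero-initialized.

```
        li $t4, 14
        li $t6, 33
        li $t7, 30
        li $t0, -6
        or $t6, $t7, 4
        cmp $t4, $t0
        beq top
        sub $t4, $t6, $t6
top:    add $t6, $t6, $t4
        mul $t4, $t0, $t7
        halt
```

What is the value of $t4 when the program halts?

-180

li $t4, 14 → $t4=14
li $t6, 33 → $t6=33
li $t7, 30 → $t7=30
li $t0, -6 → $t0=-6
or $t6, $t7, 4 → $t6=30|4=30
cmp $t4, $t0  (cmp 14,-6)
beq top: not taken
sub $t4, $t6, $t6 → $t4=30-30=0
add $t6, $t6, $t4 → $t6=30+0=30
mul $t4, $t0, $t7 → $t4=(-6)*30=-180
halt.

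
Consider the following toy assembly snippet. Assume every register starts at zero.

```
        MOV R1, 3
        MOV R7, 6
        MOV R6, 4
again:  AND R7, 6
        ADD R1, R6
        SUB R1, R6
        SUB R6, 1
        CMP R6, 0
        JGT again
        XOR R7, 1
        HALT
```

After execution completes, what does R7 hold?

7

after MOV R1, 3: R1=3
after MOV R7, 6: R7=6
after MOV R6, 4: R6=4
after AND R7, 6: R7=6&6=6
after ADD R1, R6: R1=3+4=7
after SUB R1, R6: R1=7-4=3
after SUB R6, 1: R6=4-1=3
CMP R6, 0  (cmp 3,0)
JGT again: taken
after AND R7, 6: R7=6&6=6
after ADD R1, R6: R1=3+3=6
after SUB R1, R6: R1=6-3=3
after SUB R6, 1: R6=3-1=2
CMP R6, 0  (cmp 2,0)
JGT again: taken
after AND R7, 6: R7=6&6=6
after ADD R1, R6: R1=3+2=5
after SUB R1, R6: R1=5-2=3
after SUB R6, 1: R6=2-1=1
CMP R6, 0  (cmp 1,0)
JGT again: taken
after AND R7, 6: R7=6&6=6
after ADD R1, R6: R1=3+1=4
after SUB R1, R6: R1=4-1=3
after SUB R6, 1: R6=1-1=0
CMP R6, 0  (cmp 0,0)
JGT again: not taken
after XOR R7, 1: R7=6^1=7
halt.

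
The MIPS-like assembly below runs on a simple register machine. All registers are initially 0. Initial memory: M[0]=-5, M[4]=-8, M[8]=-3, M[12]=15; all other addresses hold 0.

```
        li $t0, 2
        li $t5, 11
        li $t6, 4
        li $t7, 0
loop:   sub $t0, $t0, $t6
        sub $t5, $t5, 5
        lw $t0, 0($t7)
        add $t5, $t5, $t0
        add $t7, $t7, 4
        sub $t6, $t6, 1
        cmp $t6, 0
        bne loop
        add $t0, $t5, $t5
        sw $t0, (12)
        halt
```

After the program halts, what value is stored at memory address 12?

-20

$t0=2
$t5=11
$t6=4
$t7=0
$t0=2-4=-2
$t5=11-5=6
$t0=M[0]=-5
$t5=6+(-5)=1
$t7=0+4=4
$t6=4-1=3
cmp $t6, 0  (cmp 3,0)
bne loop: taken
$t0=(-5)-3=-8
$t5=1-5=-4
$t0=M[4]=-8
$t5=(-4)+(-8)=-12
$t7=4+4=8
$t6=3-1=2
cmp $t6, 0  (cmp 2,0)
bne loop: taken
$t0=(-8)-2=-10
$t5=(-12)-5=-17
$t0=M[8]=-3
$t5=(-17)+(-3)=-20
$t7=8+4=12
$t6=2-1=1
cmp $t6, 0  (cmp 1,0)
bne loop: taken
$t0=(-3)-1=-4
$t5=(-20)-5=-25
$t0=M[12]=15
$t5=(-25)+15=-10
$t7=12+4=16
$t6=1-1=0
cmp $t6, 0  (cmp 0,0)
bne loop: not taken
$t0=(-10)+(-10)=-20
sw $t0, (12) → M[12]=-20
halt.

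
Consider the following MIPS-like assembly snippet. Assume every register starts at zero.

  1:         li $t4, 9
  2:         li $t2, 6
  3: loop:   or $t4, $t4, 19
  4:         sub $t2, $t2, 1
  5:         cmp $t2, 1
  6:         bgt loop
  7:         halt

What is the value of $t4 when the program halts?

27

after li $t4, 9: $t4=9
after li $t2, 6: $t2=6
after or $t4, $t4, 19: $t4=9|19=27
after sub $t2, $t2, 1: $t2=6-1=5
cmp $t2, 1  (cmp 5,1)
bgt loop: taken
after or $t4, $t4, 19: $t4=27|19=27
after sub $t2, $t2, 1: $t2=5-1=4
cmp $t2, 1  (cmp 4,1)
bgt loop: taken
after or $t4, $t4, 19: $t4=27|19=27
after sub $t2, $t2, 1: $t2=4-1=3
cmp $t2, 1  (cmp 3,1)
bgt loop: taken
after or $t4, $t4, 19: $t4=27|19=27
after sub $t2, $t2, 1: $t2=3-1=2
cmp $t2, 1  (cmp 2,1)
bgt loop: taken
after or $t4, $t4, 19: $t4=27|19=27
after sub $t2, $t2, 1: $t2=2-1=1
cmp $t2, 1  (cmp 1,1)
bgt loop: not taken
halt.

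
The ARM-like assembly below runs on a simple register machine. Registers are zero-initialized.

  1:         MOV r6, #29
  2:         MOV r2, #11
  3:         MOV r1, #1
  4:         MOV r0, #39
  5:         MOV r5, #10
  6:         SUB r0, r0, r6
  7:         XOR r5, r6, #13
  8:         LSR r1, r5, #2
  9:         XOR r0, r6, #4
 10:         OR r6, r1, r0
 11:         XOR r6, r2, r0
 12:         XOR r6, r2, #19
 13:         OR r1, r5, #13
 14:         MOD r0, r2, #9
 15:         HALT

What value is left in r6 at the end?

24

r6=29
r2=11
r1=1
r0=39
r5=10
r0=39-29=10
r5=29^13=16
r1=16>>2=4
r0=29^4=25
r6=4|25=29
r6=11^25=18
r6=11^19=24
r1=16|13=29
r0=11%9=2
halt.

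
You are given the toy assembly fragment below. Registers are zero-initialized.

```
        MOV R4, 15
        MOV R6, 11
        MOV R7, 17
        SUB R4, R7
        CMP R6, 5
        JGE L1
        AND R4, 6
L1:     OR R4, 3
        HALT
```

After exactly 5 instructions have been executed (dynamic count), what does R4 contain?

-2

MOV R4, 15 → R4=15
MOV R6, 11 → R6=11
MOV R7, 17 → R7=17
SUB R4, R7 → R4=15-17=-2
CMP R6, 5  (cmp 11,5)
After step 5: R4 = -2.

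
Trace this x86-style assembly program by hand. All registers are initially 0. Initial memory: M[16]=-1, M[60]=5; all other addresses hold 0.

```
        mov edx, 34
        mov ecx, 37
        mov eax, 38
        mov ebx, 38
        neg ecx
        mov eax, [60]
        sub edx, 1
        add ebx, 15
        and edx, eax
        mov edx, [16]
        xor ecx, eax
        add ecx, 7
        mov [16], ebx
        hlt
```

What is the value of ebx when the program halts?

edx=34
ecx=37
eax=38
ebx=38
ecx=-(37)=-37
eax=M[60]=5
edx=34-1=33
ebx=38+15=53
edx=33&5=1
edx=M[16]=-1
ecx=(-37)^5=-34
ecx=(-34)+7=-27
mov [16], ebx → M[16]=53
halt.

53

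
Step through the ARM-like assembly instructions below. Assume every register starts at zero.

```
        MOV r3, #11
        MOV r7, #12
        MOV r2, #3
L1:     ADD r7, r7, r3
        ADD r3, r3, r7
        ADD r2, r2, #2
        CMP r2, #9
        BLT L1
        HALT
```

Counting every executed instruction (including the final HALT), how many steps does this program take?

19

after MOV r3, #11: r3=11
after MOV r7, #12: r7=12
after MOV r2, #3: r2=3
after ADD r7, r7, r3: r7=12+11=23
after ADD r3, r3, r7: r3=11+23=34
after ADD r2, r2, #2: r2=3+2=5
CMP r2, #9  (cmp 5,9)
BLT L1: taken
after ADD r7, r7, r3: r7=23+34=57
after ADD r3, r3, r7: r3=34+57=91
after ADD r2, r2, #2: r2=5+2=7
CMP r2, #9  (cmp 7,9)
BLT L1: taken
after ADD r7, r7, r3: r7=57+91=148
after ADD r3, r3, r7: r3=91+148=239
after ADD r2, r2, #2: r2=7+2=9
CMP r2, #9  (cmp 9,9)
BLT L1: not taken
halt.
Total executed instructions: 19.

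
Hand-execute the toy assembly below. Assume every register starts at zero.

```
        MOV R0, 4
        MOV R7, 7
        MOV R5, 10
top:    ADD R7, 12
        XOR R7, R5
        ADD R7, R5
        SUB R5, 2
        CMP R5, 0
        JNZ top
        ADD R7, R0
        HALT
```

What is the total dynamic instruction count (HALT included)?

R0=4
R7=7
R5=10
R7=7+12=19
R7=19^10=25
R7=25+10=35
R5=10-2=8
CMP R5, 0  (cmp 8,0)
JNZ top: taken
R7=35+12=47
R7=47^8=39
R7=39+8=47
R5=8-2=6
CMP R5, 0  (cmp 6,0)
JNZ top: taken
R7=47+12=59
R7=59^6=61
R7=61+6=67
R5=6-2=4
CMP R5, 0  (cmp 4,0)
JNZ top: taken
R7=67+12=79
R7=79^4=75
R7=75+4=79
R5=4-2=2
CMP R5, 0  (cmp 2,0)
JNZ top: taken
R7=79+12=91
R7=91^2=89
R7=89+2=91
R5=2-2=0
CMP R5, 0  (cmp 0,0)
JNZ top: not taken
R7=91+4=95
halt.
Total executed instructions: 35.

35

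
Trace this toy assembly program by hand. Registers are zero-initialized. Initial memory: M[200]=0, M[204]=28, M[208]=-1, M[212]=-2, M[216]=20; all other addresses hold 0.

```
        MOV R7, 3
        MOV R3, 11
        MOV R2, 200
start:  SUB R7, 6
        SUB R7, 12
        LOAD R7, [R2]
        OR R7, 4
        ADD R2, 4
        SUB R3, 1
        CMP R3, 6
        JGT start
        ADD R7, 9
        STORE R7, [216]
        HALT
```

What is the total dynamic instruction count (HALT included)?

46

after MOV R7, 3: R7=3
after MOV R3, 11: R3=11
after MOV R2, 200: R2=200
after SUB R7, 6: R7=3-6=-3
after SUB R7, 12: R7=(-3)-12=-15
after LOAD R7, [R2]: R7=M[200]=0
after OR R7, 4: R7=0|4=4
after ADD R2, 4: R2=200+4=204
after SUB R3, 1: R3=11-1=10
CMP R3, 6  (cmp 10,6)
JGT start: taken
after SUB R7, 6: R7=4-6=-2
after SUB R7, 12: R7=(-2)-12=-14
after LOAD R7, [R2]: R7=M[204]=28
after OR R7, 4: R7=28|4=28
after ADD R2, 4: R2=204+4=208
after SUB R3, 1: R3=10-1=9
CMP R3, 6  (cmp 9,6)
JGT start: taken
after SUB R7, 6: R7=28-6=22
after SUB R7, 12: R7=22-12=10
after LOAD R7, [R2]: R7=M[208]=-1
after OR R7, 4: R7=(-1)|4=-1
after ADD R2, 4: R2=208+4=212
after SUB R3, 1: R3=9-1=8
CMP R3, 6  (cmp 8,6)
JGT start: taken
after SUB R7, 6: R7=(-1)-6=-7
after SUB R7, 12: R7=(-7)-12=-19
after LOAD R7, [R2]: R7=M[212]=-2
after OR R7, 4: R7=(-2)|4=-2
after ADD R2, 4: R2=212+4=216
after SUB R3, 1: R3=8-1=7
CMP R3, 6  (cmp 7,6)
JGT start: taken
after SUB R7, 6: R7=(-2)-6=-8
after SUB R7, 12: R7=(-8)-12=-20
after LOAD R7, [R2]: R7=M[216]=20
after OR R7, 4: R7=20|4=20
after ADD R2, 4: R2=216+4=220
after SUB R3, 1: R3=7-1=6
CMP R3, 6  (cmp 6,6)
JGT start: not taken
after ADD R7, 9: R7=20+9=29
STORE R7, [216] → M[216]=29
halt.
Total executed instructions: 46.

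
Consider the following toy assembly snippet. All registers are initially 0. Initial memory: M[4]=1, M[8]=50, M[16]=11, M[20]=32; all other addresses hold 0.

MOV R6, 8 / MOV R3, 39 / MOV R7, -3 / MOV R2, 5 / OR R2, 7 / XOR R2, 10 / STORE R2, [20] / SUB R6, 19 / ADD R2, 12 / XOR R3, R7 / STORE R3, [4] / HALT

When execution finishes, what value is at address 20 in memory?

13

R6=8
R3=39
R7=-3
R2=5
R2=5|7=7
R2=7^10=13
STORE R2, [20] → M[20]=13
R6=8-19=-11
R2=13+12=25
R3=39^(-3)=-38
STORE R3, [4] → M[4]=-38
halt.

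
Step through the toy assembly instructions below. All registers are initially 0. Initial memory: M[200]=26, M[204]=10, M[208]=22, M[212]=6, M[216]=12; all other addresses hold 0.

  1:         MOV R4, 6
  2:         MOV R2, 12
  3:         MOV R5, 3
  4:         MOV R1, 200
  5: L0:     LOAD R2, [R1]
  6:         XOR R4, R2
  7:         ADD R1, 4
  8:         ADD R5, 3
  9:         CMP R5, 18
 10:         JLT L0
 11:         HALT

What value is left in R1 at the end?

220

R4=6
R2=12
R5=3
R1=200
R2=M[200]=26
R4=6^26=28
R1=200+4=204
R5=3+3=6
CMP R5, 18  (cmp 6,18)
JLT L0: taken
R2=M[204]=10
R4=28^10=22
R1=204+4=208
R5=6+3=9
CMP R5, 18  (cmp 9,18)
JLT L0: taken
R2=M[208]=22
R4=22^22=0
R1=208+4=212
R5=9+3=12
CMP R5, 18  (cmp 12,18)
JLT L0: taken
R2=M[212]=6
R4=0^6=6
R1=212+4=216
R5=12+3=15
CMP R5, 18  (cmp 15,18)
JLT L0: taken
R2=M[216]=12
R4=6^12=10
R1=216+4=220
R5=15+3=18
CMP R5, 18  (cmp 18,18)
JLT L0: not taken
halt.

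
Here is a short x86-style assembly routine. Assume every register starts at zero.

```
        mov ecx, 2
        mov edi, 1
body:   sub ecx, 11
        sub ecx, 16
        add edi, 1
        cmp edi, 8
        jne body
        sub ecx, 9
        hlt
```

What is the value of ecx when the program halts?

-196

mov ecx, 2 → ecx=2
mov edi, 1 → edi=1
sub ecx, 11 → ecx=2-11=-9
sub ecx, 16 → ecx=(-9)-16=-25
add edi, 1 → edi=1+1=2
cmp edi, 8  (cmp 2,8)
jne body: taken
sub ecx, 11 → ecx=(-25)-11=-36
sub ecx, 16 → ecx=(-36)-16=-52
add edi, 1 → edi=2+1=3
cmp edi, 8  (cmp 3,8)
jne body: taken
sub ecx, 11 → ecx=(-52)-11=-63
sub ecx, 16 → ecx=(-63)-16=-79
add edi, 1 → edi=3+1=4
cmp edi, 8  (cmp 4,8)
jne body: taken
sub ecx, 11 → ecx=(-79)-11=-90
sub ecx, 16 → ecx=(-90)-16=-106
add edi, 1 → edi=4+1=5
cmp edi, 8  (cmp 5,8)
jne body: taken
sub ecx, 11 → ecx=(-106)-11=-117
sub ecx, 16 → ecx=(-117)-16=-133
add edi, 1 → edi=5+1=6
cmp edi, 8  (cmp 6,8)
jne body: taken
sub ecx, 11 → ecx=(-133)-11=-144
sub ecx, 16 → ecx=(-144)-16=-160
add edi, 1 → edi=6+1=7
cmp edi, 8  (cmp 7,8)
jne body: taken
sub ecx, 11 → ecx=(-160)-11=-171
sub ecx, 16 → ecx=(-171)-16=-187
add edi, 1 → edi=7+1=8
cmp edi, 8  (cmp 8,8)
jne body: not taken
sub ecx, 9 → ecx=(-187)-9=-196
halt.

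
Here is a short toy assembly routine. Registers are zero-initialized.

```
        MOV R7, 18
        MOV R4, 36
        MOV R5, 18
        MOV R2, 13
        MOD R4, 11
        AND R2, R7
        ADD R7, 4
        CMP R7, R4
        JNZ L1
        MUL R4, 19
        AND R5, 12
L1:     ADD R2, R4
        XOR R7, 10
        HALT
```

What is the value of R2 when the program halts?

after MOV R7, 18: R7=18
after MOV R4, 36: R4=36
after MOV R5, 18: R5=18
after MOV R2, 13: R2=13
after MOD R4, 11: R4=36%11=3
after AND R2, R7: R2=13&18=0
after ADD R7, 4: R7=18+4=22
CMP R7, R4  (cmp 22,3)
JNZ L1: taken
after ADD R2, R4: R2=0+3=3
after XOR R7, 10: R7=22^10=28
halt.

3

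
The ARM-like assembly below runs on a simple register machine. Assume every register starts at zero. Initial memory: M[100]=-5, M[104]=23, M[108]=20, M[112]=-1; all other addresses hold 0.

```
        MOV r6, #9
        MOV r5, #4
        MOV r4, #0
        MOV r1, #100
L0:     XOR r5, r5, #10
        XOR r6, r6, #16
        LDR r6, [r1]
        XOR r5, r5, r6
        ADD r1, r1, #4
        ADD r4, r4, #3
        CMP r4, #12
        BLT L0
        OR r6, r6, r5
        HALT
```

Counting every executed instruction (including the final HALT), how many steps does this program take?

38

r6=9
r5=4
r4=0
r1=100
r5=4^10=14
r6=9^16=25
r6=M[100]=-5
r5=14^(-5)=-11
r1=100+4=104
r4=0+3=3
CMP r4, #12  (cmp 3,12)
BLT L0: taken
r5=(-11)^10=-1
r6=(-5)^16=-21
r6=M[104]=23
r5=(-1)^23=-24
r1=104+4=108
r4=3+3=6
CMP r4, #12  (cmp 6,12)
BLT L0: taken
r5=(-24)^10=-30
r6=23^16=7
r6=M[108]=20
r5=(-30)^20=-10
r1=108+4=112
r4=6+3=9
CMP r4, #12  (cmp 9,12)
BLT L0: taken
r5=(-10)^10=-4
r6=20^16=4
r6=M[112]=-1
r5=(-4)^(-1)=3
r1=112+4=116
r4=9+3=12
CMP r4, #12  (cmp 12,12)
BLT L0: not taken
r6=(-1)|3=-1
halt.
Total executed instructions: 38.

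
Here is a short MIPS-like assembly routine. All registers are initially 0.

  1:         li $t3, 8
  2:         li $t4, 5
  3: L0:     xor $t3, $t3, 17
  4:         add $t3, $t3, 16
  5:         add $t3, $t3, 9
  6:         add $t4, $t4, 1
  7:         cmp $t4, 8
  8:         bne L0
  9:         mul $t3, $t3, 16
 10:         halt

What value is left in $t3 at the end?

1120

li $t3, 8 → $t3=8
li $t4, 5 → $t4=5
xor $t3, $t3, 17 → $t3=8^17=25
add $t3, $t3, 16 → $t3=25+16=41
add $t3, $t3, 9 → $t3=41+9=50
add $t4, $t4, 1 → $t4=5+1=6
cmp $t4, 8  (cmp 6,8)
bne L0: taken
xor $t3, $t3, 17 → $t3=50^17=35
add $t3, $t3, 16 → $t3=35+16=51
add $t3, $t3, 9 → $t3=51+9=60
add $t4, $t4, 1 → $t4=6+1=7
cmp $t4, 8  (cmp 7,8)
bne L0: taken
xor $t3, $t3, 17 → $t3=60^17=45
add $t3, $t3, 16 → $t3=45+16=61
add $t3, $t3, 9 → $t3=61+9=70
add $t4, $t4, 1 → $t4=7+1=8
cmp $t4, 8  (cmp 8,8)
bne L0: not taken
mul $t3, $t3, 16 → $t3=70*16=1120
halt.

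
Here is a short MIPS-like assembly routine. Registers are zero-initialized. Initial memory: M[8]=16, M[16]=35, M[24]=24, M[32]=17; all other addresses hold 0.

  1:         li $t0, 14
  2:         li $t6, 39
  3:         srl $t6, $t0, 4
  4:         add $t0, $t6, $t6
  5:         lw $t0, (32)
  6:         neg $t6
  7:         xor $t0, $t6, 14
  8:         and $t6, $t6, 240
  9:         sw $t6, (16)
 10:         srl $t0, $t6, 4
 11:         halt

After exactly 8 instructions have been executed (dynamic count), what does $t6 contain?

0

after li $t0, 14: $t0=14
after li $t6, 39: $t6=39
after srl $t6, $t0, 4: $t6=14>>4=0
after add $t0, $t6, $t6: $t0=0+0=0
after lw $t0, (32): $t0=M[32]=17
after neg $t6: $t6=-(0)=0
after xor $t0, $t6, 14: $t0=0^14=14
after and $t6, $t6, 240: $t6=0&240=0
After step 8: $t6 = 0.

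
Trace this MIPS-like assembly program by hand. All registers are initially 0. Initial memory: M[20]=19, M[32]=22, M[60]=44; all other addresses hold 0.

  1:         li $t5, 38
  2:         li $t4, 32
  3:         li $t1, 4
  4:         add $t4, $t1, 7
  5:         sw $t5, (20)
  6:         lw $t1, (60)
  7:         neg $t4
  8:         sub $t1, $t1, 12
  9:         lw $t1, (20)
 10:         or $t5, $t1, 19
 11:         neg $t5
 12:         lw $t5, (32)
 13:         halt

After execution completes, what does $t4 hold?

$t5=38
$t4=32
$t1=4
$t4=4+7=11
sw $t5, (20) → M[20]=38
$t1=M[60]=44
$t4=-(11)=-11
$t1=44-12=32
$t1=M[20]=38
$t5=38|19=55
$t5=-(55)=-55
$t5=M[32]=22
halt.

-11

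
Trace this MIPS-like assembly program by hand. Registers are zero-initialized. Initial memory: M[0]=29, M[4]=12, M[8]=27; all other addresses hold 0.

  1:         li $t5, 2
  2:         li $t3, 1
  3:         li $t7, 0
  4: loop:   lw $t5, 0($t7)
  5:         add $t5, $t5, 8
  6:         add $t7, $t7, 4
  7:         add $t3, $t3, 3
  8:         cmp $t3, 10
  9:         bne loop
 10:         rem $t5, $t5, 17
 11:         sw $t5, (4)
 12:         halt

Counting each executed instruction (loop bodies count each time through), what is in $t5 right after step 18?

$t5=2
$t3=1
$t7=0
$t5=M[0]=29
$t5=29+8=37
$t7=0+4=4
$t3=1+3=4
cmp $t3, 10  (cmp 4,10)
bne loop: taken
$t5=M[4]=12
$t5=12+8=20
$t7=4+4=8
$t3=4+3=7
cmp $t3, 10  (cmp 7,10)
bne loop: taken
$t5=M[8]=27
$t5=27+8=35
$t7=8+4=12
After step 18: $t5 = 35.

35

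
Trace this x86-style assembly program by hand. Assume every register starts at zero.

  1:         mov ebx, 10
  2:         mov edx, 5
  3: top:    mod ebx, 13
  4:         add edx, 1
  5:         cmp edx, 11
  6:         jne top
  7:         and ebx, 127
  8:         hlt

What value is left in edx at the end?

11

after mov ebx, 10: ebx=10
after mov edx, 5: edx=5
after mod ebx, 13: ebx=10%13=10
after add edx, 1: edx=5+1=6
cmp edx, 11  (cmp 6,11)
jne top: taken
after mod ebx, 13: ebx=10%13=10
after add edx, 1: edx=6+1=7
cmp edx, 11  (cmp 7,11)
jne top: taken
after mod ebx, 13: ebx=10%13=10
after add edx, 1: edx=7+1=8
cmp edx, 11  (cmp 8,11)
jne top: taken
after mod ebx, 13: ebx=10%13=10
after add edx, 1: edx=8+1=9
cmp edx, 11  (cmp 9,11)
jne top: taken
after mod ebx, 13: ebx=10%13=10
after add edx, 1: edx=9+1=10
cmp edx, 11  (cmp 10,11)
jne top: taken
after mod ebx, 13: ebx=10%13=10
after add edx, 1: edx=10+1=11
cmp edx, 11  (cmp 11,11)
jne top: not taken
after and ebx, 127: ebx=10&127=10
halt.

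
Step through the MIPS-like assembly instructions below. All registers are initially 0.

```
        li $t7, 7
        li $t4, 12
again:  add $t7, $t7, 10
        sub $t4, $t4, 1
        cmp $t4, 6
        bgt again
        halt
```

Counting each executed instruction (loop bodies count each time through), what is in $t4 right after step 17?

after li $t7, 7: $t7=7
after li $t4, 12: $t4=12
after add $t7, $t7, 10: $t7=7+10=17
after sub $t4, $t4, 1: $t4=12-1=11
cmp $t4, 6  (cmp 11,6)
bgt again: taken
after add $t7, $t7, 10: $t7=17+10=27
after sub $t4, $t4, 1: $t4=11-1=10
cmp $t4, 6  (cmp 10,6)
bgt again: taken
after add $t7, $t7, 10: $t7=27+10=37
after sub $t4, $t4, 1: $t4=10-1=9
cmp $t4, 6  (cmp 9,6)
bgt again: taken
after add $t7, $t7, 10: $t7=37+10=47
after sub $t4, $t4, 1: $t4=9-1=8
cmp $t4, 6  (cmp 8,6)
After step 17: $t4 = 8.

8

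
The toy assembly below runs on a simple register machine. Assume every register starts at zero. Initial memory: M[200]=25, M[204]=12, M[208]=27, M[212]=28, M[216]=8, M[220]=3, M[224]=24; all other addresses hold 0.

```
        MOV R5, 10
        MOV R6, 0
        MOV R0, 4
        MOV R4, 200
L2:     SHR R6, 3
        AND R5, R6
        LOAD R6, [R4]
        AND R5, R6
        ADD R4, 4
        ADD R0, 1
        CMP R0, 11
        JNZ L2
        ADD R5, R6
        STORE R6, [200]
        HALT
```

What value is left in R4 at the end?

228

after MOV R5, 10: R5=10
after MOV R6, 0: R6=0
after MOV R0, 4: R0=4
after MOV R4, 200: R4=200
after SHR R6, 3: R6=0>>3=0
after AND R5, R6: R5=10&0=0
after LOAD R6, [R4]: R6=M[200]=25
after AND R5, R6: R5=0&25=0
after ADD R4, 4: R4=200+4=204
after ADD R0, 1: R0=4+1=5
CMP R0, 11  (cmp 5,11)
JNZ L2: taken
after SHR R6, 3: R6=25>>3=3
after AND R5, R6: R5=0&3=0
after LOAD R6, [R4]: R6=M[204]=12
after AND R5, R6: R5=0&12=0
after ADD R4, 4: R4=204+4=208
after ADD R0, 1: R0=5+1=6
CMP R0, 11  (cmp 6,11)
JNZ L2: taken
after SHR R6, 3: R6=12>>3=1
after AND R5, R6: R5=0&1=0
after LOAD R6, [R4]: R6=M[208]=27
after AND R5, R6: R5=0&27=0
after ADD R4, 4: R4=208+4=212
after ADD R0, 1: R0=6+1=7
CMP R0, 11  (cmp 7,11)
JNZ L2: taken
after SHR R6, 3: R6=27>>3=3
after AND R5, R6: R5=0&3=0
after LOAD R6, [R4]: R6=M[212]=28
after AND R5, R6: R5=0&28=0
after ADD R4, 4: R4=212+4=216
after ADD R0, 1: R0=7+1=8
CMP R0, 11  (cmp 8,11)
JNZ L2: taken
after SHR R6, 3: R6=28>>3=3
after AND R5, R6: R5=0&3=0
after LOAD R6, [R4]: R6=M[216]=8
after AND R5, R6: R5=0&8=0
after ADD R4, 4: R4=216+4=220
after ADD R0, 1: R0=8+1=9
CMP R0, 11  (cmp 9,11)
JNZ L2: taken
after SHR R6, 3: R6=8>>3=1
after AND R5, R6: R5=0&1=0
after LOAD R6, [R4]: R6=M[220]=3
after AND R5, R6: R5=0&3=0
after ADD R4, 4: R4=220+4=224
after ADD R0, 1: R0=9+1=10
CMP R0, 11  (cmp 10,11)
JNZ L2: taken
after SHR R6, 3: R6=3>>3=0
after AND R5, R6: R5=0&0=0
after LOAD R6, [R4]: R6=M[224]=24
after AND R5, R6: R5=0&24=0
after ADD R4, 4: R4=224+4=228
after ADD R0, 1: R0=10+1=11
CMP R0, 11  (cmp 11,11)
JNZ L2: not taken
after ADD R5, R6: R5=0+24=24
STORE R6, [200] → M[200]=24
halt.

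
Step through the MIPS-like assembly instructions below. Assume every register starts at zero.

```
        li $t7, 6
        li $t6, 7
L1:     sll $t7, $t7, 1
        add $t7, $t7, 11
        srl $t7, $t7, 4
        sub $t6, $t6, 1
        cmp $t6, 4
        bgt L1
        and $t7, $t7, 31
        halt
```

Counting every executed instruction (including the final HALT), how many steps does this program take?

$t7=6
$t6=7
$t7=6<<1=12
$t7=12+11=23
$t7=23>>4=1
$t6=7-1=6
cmp $t6, 4  (cmp 6,4)
bgt L1: taken
$t7=1<<1=2
$t7=2+11=13
$t7=13>>4=0
$t6=6-1=5
cmp $t6, 4  (cmp 5,4)
bgt L1: taken
$t7=0<<1=0
$t7=0+11=11
$t7=11>>4=0
$t6=5-1=4
cmp $t6, 4  (cmp 4,4)
bgt L1: not taken
$t7=0&31=0
halt.
Total executed instructions: 22.

22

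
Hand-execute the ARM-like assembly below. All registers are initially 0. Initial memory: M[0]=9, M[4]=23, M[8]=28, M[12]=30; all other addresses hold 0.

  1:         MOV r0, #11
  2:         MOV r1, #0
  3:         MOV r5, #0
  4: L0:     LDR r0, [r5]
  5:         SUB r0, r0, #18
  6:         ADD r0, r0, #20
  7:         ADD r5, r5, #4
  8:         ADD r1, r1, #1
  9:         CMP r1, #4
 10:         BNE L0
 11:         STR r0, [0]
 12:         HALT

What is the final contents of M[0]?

32

r0=11
r1=0
r5=0
r0=M[0]=9
r0=9-18=-9
r0=(-9)+20=11
r5=0+4=4
r1=0+1=1
CMP r1, #4  (cmp 1,4)
BNE L0: taken
r0=M[4]=23
r0=23-18=5
r0=5+20=25
r5=4+4=8
r1=1+1=2
CMP r1, #4  (cmp 2,4)
BNE L0: taken
r0=M[8]=28
r0=28-18=10
r0=10+20=30
r5=8+4=12
r1=2+1=3
CMP r1, #4  (cmp 3,4)
BNE L0: taken
r0=M[12]=30
r0=30-18=12
r0=12+20=32
r5=12+4=16
r1=3+1=4
CMP r1, #4  (cmp 4,4)
BNE L0: not taken
STR r0, [0] → M[0]=32
halt.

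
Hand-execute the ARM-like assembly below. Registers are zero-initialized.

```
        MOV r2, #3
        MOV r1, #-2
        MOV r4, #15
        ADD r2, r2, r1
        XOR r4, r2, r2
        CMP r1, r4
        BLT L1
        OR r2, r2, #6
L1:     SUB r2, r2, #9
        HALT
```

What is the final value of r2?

-8

after MOV r2, #3: r2=3
after MOV r1, #-2: r1=-2
after MOV r4, #15: r4=15
after ADD r2, r2, r1: r2=3+(-2)=1
after XOR r4, r2, r2: r4=1^1=0
CMP r1, r4  (cmp -2,0)
BLT L1: taken
after SUB r2, r2, #9: r2=1-9=-8
halt.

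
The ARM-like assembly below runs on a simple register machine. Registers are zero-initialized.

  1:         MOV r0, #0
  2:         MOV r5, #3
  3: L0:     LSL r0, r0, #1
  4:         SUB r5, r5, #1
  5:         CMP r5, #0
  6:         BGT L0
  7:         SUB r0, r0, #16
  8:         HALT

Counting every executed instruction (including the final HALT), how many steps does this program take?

16

r0=0
r5=3
r0=0<<1=0
r5=3-1=2
CMP r5, #0  (cmp 2,0)
BGT L0: taken
r0=0<<1=0
r5=2-1=1
CMP r5, #0  (cmp 1,0)
BGT L0: taken
r0=0<<1=0
r5=1-1=0
CMP r5, #0  (cmp 0,0)
BGT L0: not taken
r0=0-16=-16
halt.
Total executed instructions: 16.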